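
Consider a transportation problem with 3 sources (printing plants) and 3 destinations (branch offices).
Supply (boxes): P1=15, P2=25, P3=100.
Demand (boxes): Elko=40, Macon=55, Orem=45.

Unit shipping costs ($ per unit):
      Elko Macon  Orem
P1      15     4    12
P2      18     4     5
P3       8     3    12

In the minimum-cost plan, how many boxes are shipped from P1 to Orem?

Optimal shipments:
  P1→Orem: 15 × $12 = $180
  P2→Orem: 25 × $5 = $125
  P3→Elko: 40 × $8 = $320
  P3→Macon: 55 × $3 = $165
  P3→Orem: 5 × $12 = $60
Total cost = $850.
So P1→Orem carries 15 boxes.

15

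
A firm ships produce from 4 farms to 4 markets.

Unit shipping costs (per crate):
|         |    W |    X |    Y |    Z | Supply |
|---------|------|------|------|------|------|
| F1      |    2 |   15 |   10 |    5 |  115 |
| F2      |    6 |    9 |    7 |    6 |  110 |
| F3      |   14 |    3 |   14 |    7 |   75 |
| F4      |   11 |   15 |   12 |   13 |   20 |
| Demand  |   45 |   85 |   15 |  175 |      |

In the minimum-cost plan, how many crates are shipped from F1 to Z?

70

Solving gives:
  F1->W: 45 × 2 = 90
  F1->Z: 70 × 5 = 350
  F2->X: 5 × 9 = 45
  F2->Z: 105 × 6 = 630
  F3->X: 75 × 3 = 225
  F4->X: 5 × 15 = 75
  F4->Y: 15 × 12 = 180
Total cost = 1595.
So F1→Z carries 70 crates.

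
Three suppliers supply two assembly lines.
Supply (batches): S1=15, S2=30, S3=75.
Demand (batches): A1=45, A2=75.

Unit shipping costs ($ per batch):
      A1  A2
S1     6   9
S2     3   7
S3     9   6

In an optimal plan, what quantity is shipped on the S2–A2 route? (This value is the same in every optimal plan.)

Solving gives:
  S1–A1: 15 × $6 = $90
  S2–A1: 30 × $3 = $90
  S3–A2: 75 × $6 = $450
Total cost = $630.
The route S2→A2 is not used.

0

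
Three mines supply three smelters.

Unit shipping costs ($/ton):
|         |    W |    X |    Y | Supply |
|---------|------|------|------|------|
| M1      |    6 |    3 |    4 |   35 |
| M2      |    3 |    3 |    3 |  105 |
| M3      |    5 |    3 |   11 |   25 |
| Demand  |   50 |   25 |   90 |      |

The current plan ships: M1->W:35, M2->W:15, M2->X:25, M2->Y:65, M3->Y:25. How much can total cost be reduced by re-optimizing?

270

Current plan cost = 35·6 + 15·3 + 25·3 + 65·3 + 25·11 = $800.
Optimal plan:
  M1–Y: 35 tons
  M2–W: 50 tons
  M2–Y: 55 tons
  M3–X: 25 tons
Optimal cost = $530.
Saving = 800 − 530 = $270.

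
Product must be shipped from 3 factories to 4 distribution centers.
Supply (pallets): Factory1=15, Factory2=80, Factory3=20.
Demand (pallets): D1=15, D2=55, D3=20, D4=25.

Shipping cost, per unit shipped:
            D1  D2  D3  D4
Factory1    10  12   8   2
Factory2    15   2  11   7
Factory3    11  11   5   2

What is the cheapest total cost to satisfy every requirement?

535

One minimum-cost allocation:
  Factory1→D4: 15 pallets
  Factory2→D1: 15 pallets
  Factory2→D2: 55 pallets
  Factory2→D4: 10 pallets
  Factory3→D3: 20 pallets
Total cost = 535.
(Supply check: Factory1 ships 15; Factory2 ships 80; Factory3 ships 20.)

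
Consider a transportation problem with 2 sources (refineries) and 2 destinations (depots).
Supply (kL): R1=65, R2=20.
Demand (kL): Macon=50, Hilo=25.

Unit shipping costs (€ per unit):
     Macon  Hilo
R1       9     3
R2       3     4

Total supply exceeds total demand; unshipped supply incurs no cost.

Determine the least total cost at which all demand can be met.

405

One minimum-cost allocation:
  R1->Macon: 30 × €9 = €270
  R1->Hilo: 25 × €3 = €75
  R2->Macon: 20 × €3 = €60
Total = 270 + 75 + 60 = €405.
(Supply check: R1 ships 55; R2 ships 20.)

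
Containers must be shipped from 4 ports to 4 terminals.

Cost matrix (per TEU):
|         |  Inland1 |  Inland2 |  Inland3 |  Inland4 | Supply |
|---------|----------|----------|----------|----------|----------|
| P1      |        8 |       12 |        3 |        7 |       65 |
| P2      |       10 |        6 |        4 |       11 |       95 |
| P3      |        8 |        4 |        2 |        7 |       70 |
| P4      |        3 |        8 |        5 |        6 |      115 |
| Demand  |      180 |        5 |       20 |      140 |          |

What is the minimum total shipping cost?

Optimal allocation:
  P1–Inland4: 65 × 7 = 455
  P2–Inland1: 65 × 10 = 650
  P2–Inland2: 5 × 6 = 30
  P2–Inland3: 20 × 4 = 80
  P2–Inland4: 5 × 11 = 55
  P3–Inland4: 70 × 7 = 490
  P4–Inland1: 115 × 3 = 345
Total = 455 + 650 + 30 + 80 + 55 + 490 + 345 = 2105.

2105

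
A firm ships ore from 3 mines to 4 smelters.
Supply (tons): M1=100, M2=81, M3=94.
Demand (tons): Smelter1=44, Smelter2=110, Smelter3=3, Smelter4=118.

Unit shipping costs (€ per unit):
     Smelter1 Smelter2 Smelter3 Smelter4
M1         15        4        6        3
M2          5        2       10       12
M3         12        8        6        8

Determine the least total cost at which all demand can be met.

1340

A cheapest plan:
  M1 to Smelter4: 100 × €3 = €300
  M2 to Smelter1: 44 × €5 = €220
  M2 to Smelter2: 37 × €2 = €74
  M3 to Smelter2: 73 × €8 = €584
  M3 to Smelter3: 3 × €6 = €18
  M3 to Smelter4: 18 × €8 = €144
Total = 300 + 220 + 74 + 584 + 18 + 144 = €1340.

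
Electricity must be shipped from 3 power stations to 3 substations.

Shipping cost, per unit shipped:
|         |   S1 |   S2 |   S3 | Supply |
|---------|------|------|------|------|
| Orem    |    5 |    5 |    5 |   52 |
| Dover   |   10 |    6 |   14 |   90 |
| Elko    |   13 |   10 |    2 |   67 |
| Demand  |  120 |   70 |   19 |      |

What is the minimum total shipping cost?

1542

One minimum-cost allocation:
  Orem→S1: 52 MWh
  Dover→S1: 20 MWh
  Dover→S2: 70 MWh
  Elko→S1: 48 MWh
  Elko→S3: 19 MWh
Total cost = 1542.
(Supply check: Orem ships 52; Dover ships 90; Elko ships 67.)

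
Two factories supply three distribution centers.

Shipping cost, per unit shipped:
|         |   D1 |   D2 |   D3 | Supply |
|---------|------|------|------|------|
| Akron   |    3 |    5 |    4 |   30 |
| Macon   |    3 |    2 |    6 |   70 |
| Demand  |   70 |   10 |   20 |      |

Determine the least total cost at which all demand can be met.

310

A cheapest plan:
  Akron–D1: 10 × 3 = 30
  Akron–D3: 20 × 4 = 80
  Macon–D1: 60 × 3 = 180
  Macon–D2: 10 × 2 = 20
Total = 30 + 80 + 180 + 20 = 310.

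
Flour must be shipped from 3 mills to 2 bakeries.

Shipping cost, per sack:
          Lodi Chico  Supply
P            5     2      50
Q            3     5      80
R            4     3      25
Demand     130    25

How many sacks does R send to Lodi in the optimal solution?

25

Solving gives:
  P->Lodi: 25 × 5 = 125
  P->Chico: 25 × 2 = 50
  Q->Lodi: 80 × 3 = 240
  R->Lodi: 25 × 4 = 100
Total cost = 515.
So R→Lodi carries 25 sacks.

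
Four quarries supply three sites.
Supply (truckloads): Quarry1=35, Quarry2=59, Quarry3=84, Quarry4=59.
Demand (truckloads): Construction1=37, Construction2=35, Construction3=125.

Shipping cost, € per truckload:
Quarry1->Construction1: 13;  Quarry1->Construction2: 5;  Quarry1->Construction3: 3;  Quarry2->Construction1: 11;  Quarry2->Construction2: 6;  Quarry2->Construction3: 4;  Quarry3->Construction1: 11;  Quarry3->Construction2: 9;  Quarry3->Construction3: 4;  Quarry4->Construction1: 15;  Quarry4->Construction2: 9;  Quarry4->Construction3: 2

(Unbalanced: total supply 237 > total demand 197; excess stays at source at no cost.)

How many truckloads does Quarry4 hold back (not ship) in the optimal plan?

0

Minimum-cost shipments:
  Quarry1 to Construction2: 35 × €5 = €175
  Quarry2 to Construction3: 19 × €4 = €76
  Quarry3 to Construction1: 37 × €11 = €407
  Quarry3 to Construction3: 47 × €4 = €188
  Quarry4 to Construction3: 59 × €2 = €118
Total cost = €964.
Quarry4 ships 59 of its 59, leaving 0.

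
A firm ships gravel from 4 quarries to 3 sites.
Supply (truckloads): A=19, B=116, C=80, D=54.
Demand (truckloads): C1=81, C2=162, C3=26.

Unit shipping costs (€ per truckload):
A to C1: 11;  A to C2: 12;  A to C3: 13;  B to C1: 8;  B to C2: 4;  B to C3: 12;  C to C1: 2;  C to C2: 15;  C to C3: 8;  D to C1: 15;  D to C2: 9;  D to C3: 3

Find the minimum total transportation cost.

1181

One minimum-cost allocation:
  A->C1: 1 × €11 = €11
  A->C2: 18 × €12 = €216
  B->C2: 116 × €4 = €464
  C->C1: 80 × €2 = €160
  D->C2: 28 × €9 = €252
  D->C3: 26 × €3 = €78
Total = 11 + 216 + 464 + 160 + 252 + 78 = €1181.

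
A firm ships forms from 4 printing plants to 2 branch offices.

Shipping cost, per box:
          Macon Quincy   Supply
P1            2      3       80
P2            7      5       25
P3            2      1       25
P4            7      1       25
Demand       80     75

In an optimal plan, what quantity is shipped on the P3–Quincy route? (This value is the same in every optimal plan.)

25

Solving gives:
  P1 to Macon: 80 × 2 = 160
  P2 to Quincy: 25 × 5 = 125
  P3 to Quincy: 25 × 1 = 25
  P4 to Quincy: 25 × 1 = 25
Total cost = 335.
So P3→Quincy carries 25 boxes.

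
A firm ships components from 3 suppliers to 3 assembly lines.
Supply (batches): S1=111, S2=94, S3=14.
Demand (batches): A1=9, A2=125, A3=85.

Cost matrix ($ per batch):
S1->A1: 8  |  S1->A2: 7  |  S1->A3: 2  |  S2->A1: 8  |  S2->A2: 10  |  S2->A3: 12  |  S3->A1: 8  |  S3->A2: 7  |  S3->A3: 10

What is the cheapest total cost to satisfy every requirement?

One minimum-cost allocation:
  S1->A2: 26 × $7 = $182
  S1->A3: 85 × $2 = $170
  S2->A1: 9 × $8 = $72
  S2->A2: 85 × $10 = $850
  S3->A2: 14 × $7 = $98
Total = 182 + 170 + 72 + 850 + 98 = $1372.

1372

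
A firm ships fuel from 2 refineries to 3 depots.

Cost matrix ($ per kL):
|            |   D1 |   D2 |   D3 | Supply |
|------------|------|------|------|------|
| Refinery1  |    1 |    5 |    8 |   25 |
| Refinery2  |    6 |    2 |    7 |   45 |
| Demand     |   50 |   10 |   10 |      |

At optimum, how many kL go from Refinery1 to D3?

Solving gives:
  Refinery1→D1: 25 × $1 = $25
  Refinery2→D1: 25 × $6 = $150
  Refinery2→D2: 10 × $2 = $20
  Refinery2→D3: 10 × $7 = $70
Total cost = $265.
The route Refinery1→D3 is not used.

0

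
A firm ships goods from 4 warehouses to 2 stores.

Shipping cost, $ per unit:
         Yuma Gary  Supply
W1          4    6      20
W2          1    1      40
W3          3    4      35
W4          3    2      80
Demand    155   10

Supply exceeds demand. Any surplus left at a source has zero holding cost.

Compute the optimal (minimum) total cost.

A cheapest plan:
  W1->Yuma: 10 × $4 = $40
  W2->Yuma: 40 × $1 = $40
  W3->Yuma: 35 × $3 = $105
  W4->Yuma: 70 × $3 = $210
  W4->Gary: 10 × $2 = $20
Total = 40 + 40 + 105 + 210 + 20 = $415.
(Supply check: W1 ships 10; W2 ships 40; W3 ships 35; W4 ships 80.)

415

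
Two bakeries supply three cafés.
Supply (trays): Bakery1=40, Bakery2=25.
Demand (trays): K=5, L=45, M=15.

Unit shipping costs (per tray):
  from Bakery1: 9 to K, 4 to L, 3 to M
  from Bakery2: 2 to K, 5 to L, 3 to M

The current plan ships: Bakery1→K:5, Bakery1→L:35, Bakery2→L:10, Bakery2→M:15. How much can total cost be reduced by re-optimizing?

Current plan cost = 5·9 + 35·4 + 10·5 + 15·3 = 280.
Optimal plan:
  Bakery1–L: 40 × 4 = 160
  Bakery2–K: 5 × 2 = 10
  Bakery2–L: 5 × 5 = 25
  Bakery2–M: 15 × 3 = 45
Optimal cost = 240.
Saving = 280 − 240 = 40.

40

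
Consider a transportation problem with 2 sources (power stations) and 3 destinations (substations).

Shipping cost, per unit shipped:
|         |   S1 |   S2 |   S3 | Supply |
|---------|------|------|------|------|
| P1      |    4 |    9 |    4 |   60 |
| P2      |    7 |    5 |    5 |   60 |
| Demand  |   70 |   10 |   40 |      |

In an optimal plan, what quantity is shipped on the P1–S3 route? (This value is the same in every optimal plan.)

Solving gives:
  P1→S1: 60 MWh
  P2→S1: 10 MWh
  P2→S2: 10 MWh
  P2→S3: 40 MWh
Total cost = 560.
The route P1→S3 is not used.

0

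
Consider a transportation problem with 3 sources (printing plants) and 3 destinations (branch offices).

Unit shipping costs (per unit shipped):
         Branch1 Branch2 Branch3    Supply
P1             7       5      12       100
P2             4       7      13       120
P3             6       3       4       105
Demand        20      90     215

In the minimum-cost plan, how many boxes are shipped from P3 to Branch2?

0

The minimum-cost plan:
  P1 to Branch2: 90 × 5 = 450
  P1 to Branch3: 10 × 12 = 120
  P2 to Branch1: 20 × 4 = 80
  P2 to Branch3: 100 × 13 = 1300
  P3 to Branch3: 105 × 4 = 420
Total cost = 2370.
The route P3→Branch2 is not used.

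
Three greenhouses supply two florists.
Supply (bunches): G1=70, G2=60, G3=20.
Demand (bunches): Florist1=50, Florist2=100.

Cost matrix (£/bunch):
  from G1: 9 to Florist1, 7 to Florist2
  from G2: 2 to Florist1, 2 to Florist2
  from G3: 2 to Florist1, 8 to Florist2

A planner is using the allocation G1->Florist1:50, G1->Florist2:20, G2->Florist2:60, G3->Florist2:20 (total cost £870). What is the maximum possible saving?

Current plan cost = 50·9 + 20·7 + 60·2 + 20·8 = £870.
Optimal plan:
  G1–Florist2: 70 bunches
  G2–Florist1: 30 bunches
  G2–Florist2: 30 bunches
  G3–Florist1: 20 bunches
Optimal cost = £650.
Saving = 870 − 650 = £220.

220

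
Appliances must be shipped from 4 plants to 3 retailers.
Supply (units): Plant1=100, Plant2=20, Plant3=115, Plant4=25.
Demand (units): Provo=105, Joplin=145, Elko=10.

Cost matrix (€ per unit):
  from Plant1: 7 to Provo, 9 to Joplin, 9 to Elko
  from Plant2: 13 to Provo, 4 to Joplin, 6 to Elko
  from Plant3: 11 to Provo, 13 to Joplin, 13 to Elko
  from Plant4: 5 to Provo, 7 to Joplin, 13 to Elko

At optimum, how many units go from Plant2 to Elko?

0

Optimal shipments:
  Plant1→Joplin: 100 units
  Plant2→Joplin: 20 units
  Plant3→Provo: 105 units
  Plant3→Elko: 10 units
  Plant4→Joplin: 25 units
Total cost = €2440.
The route Plant2→Elko is not used.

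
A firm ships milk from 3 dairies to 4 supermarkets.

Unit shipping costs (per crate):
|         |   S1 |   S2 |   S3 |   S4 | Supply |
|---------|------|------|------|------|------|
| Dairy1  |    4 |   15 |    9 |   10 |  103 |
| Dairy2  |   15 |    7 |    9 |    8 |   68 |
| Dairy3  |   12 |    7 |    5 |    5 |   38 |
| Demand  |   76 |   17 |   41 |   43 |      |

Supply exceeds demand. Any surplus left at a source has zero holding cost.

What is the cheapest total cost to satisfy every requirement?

984

An optimal shipping plan:
  Dairy1→S1: 76 crates
  Dairy1→S3: 3 crates
  Dairy2→S2: 17 crates
  Dairy2→S4: 43 crates
  Dairy3→S3: 38 crates
Total cost = 984.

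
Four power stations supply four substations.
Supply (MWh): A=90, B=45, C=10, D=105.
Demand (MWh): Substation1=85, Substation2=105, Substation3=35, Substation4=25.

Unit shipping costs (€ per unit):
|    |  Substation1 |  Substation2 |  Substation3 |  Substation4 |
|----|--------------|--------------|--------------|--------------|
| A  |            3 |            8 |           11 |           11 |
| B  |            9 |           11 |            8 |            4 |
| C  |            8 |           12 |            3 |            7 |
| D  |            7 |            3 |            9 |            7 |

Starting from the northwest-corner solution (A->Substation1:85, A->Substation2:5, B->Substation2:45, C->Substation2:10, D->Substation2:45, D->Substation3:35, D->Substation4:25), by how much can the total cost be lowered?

620

Current plan cost = 85·3 + 5·8 + 45·11 + 10·12 + 45·3 + 35·9 + 25·7 = €1535.
Optimal plan:
  A–Substation1: 85 × €3 = €255
  A–Substation3: 5 × €11 = €55
  B–Substation3: 20 × €8 = €160
  B–Substation4: 25 × €4 = €100
  C–Substation3: 10 × €3 = €30
  D–Substation2: 105 × €3 = €315
Optimal cost = €915.
Saving = 1535 − 915 = €620.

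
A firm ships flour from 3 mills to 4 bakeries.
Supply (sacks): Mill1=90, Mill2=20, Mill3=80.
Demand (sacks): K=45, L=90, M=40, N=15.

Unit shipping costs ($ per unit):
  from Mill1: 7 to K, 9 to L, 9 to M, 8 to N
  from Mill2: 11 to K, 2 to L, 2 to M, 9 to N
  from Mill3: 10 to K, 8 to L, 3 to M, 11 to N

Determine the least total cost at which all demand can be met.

A cheapest plan:
  Mill1->K: 45 sacks
  Mill1->L: 30 sacks
  Mill1->N: 15 sacks
  Mill2->L: 20 sacks
  Mill3->L: 40 sacks
  Mill3->M: 40 sacks
Total cost = $1185.
(Supply check: Mill1 ships 90; Mill2 ships 20; Mill3 ships 80.)

1185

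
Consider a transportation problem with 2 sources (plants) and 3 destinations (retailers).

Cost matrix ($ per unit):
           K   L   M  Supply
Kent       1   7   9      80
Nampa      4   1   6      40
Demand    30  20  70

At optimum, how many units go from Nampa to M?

The minimum-cost plan:
  Kent→K: 30 units
  Kent→M: 50 units
  Nampa→L: 20 units
  Nampa→M: 20 units
Total cost = $620.
So Nampa→M carries 20 units.

20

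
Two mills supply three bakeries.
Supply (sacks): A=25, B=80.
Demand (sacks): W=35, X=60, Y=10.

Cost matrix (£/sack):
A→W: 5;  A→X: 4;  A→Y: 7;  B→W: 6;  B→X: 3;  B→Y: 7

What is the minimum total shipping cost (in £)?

Optimal allocation:
  A to W: 25 × £5 = £125
  B to W: 10 × £6 = £60
  B to X: 60 × £3 = £180
  B to Y: 10 × £7 = £70
Total = 125 + 60 + 180 + 70 = £435.
(Supply check: A ships 25; B ships 80.)

435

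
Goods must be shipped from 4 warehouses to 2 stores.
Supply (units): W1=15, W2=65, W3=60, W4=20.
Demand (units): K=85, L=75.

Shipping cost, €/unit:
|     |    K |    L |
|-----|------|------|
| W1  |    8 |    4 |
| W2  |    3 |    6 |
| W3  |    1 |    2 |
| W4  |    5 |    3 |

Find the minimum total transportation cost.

415

One minimum-cost allocation:
  W1 to L: 15 units
  W2 to K: 65 units
  W3 to K: 20 units
  W3 to L: 40 units
  W4 to L: 20 units
Total cost = €415.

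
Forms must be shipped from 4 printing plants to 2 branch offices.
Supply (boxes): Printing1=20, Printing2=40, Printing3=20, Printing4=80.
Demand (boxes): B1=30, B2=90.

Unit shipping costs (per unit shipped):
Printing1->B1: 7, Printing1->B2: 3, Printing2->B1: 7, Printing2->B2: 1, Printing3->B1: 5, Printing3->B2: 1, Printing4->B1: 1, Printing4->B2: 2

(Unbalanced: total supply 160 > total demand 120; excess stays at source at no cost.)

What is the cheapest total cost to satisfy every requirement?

150

Optimal allocation:
  Printing2 to B2: 40 × 1 = 40
  Printing3 to B2: 20 × 1 = 20
  Printing4 to B1: 30 × 1 = 30
  Printing4 to B2: 30 × 2 = 60
Total = 40 + 20 + 30 + 60 = 150.
(Supply check: Printing1 ships 0; Printing2 ships 40; Printing3 ships 20; Printing4 ships 60.)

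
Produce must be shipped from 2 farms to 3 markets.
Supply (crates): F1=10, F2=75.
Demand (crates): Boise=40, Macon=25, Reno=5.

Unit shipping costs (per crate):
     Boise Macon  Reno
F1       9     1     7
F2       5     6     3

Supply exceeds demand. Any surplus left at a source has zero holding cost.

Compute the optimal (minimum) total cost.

Optimal allocation:
  F1->Macon: 10 × 1 = 10
  F2->Boise: 40 × 5 = 200
  F2->Macon: 15 × 6 = 90
  F2->Reno: 5 × 3 = 15
Total = 10 + 200 + 90 + 15 = 315.
(Supply check: F1 ships 10; F2 ships 60.)

315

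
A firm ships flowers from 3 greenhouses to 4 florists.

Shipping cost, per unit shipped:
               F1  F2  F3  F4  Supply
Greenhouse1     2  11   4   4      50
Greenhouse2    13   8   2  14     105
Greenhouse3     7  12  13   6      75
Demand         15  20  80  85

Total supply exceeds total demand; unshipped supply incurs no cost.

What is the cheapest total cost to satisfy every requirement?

A cheapest plan:
  Greenhouse1–F1: 15 × 2 = 30
  Greenhouse1–F4: 35 × 4 = 140
  Greenhouse2–F2: 20 × 8 = 160
  Greenhouse2–F3: 80 × 2 = 160
  Greenhouse3–F4: 50 × 6 = 300
Total = 30 + 140 + 160 + 160 + 300 = 790.

790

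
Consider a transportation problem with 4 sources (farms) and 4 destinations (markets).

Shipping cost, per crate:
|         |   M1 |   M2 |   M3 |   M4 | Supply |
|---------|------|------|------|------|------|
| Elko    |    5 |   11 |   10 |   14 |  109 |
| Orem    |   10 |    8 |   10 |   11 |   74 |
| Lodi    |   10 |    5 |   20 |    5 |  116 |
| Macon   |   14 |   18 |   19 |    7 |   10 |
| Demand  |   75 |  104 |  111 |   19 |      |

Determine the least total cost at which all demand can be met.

An optimal shipping plan:
  Elko to M1: 72 × 5 = 360
  Elko to M3: 37 × 10 = 370
  Orem to M3: 74 × 10 = 740
  Lodi to M1: 3 × 10 = 30
  Lodi to M2: 104 × 5 = 520
  Lodi to M4: 9 × 5 = 45
  Macon to M4: 10 × 7 = 70
Total = 360 + 370 + 740 + 30 + 520 + 45 + 70 = 2135.

2135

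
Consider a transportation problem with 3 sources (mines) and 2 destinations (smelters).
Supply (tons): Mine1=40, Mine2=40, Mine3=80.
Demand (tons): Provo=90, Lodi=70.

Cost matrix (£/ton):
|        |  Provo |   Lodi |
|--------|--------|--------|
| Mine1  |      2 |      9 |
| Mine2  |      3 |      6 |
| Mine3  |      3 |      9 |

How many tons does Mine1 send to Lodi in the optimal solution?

Solving gives:
  Mine1→Provo: 40 × £2 = £80
  Mine2→Lodi: 40 × £6 = £240
  Mine3→Provo: 50 × £3 = £150
  Mine3→Lodi: 30 × £9 = £270
Total cost = £740.
The route Mine1→Lodi is not used.

0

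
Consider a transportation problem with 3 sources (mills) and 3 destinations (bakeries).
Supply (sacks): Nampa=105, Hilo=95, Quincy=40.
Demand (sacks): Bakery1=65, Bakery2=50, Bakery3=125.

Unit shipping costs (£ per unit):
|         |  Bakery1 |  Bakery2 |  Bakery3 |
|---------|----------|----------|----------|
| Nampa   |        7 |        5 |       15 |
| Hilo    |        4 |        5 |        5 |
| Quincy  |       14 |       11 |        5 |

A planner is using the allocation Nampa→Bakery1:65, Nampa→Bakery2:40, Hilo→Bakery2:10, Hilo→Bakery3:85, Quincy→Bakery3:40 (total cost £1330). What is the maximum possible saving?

Current plan cost = 65·7 + 40·5 + 10·5 + 85·5 + 40·5 = £1330.
Optimal plan:
  Nampa–Bakery1: 55 × £7 = £385
  Nampa–Bakery2: 50 × £5 = £250
  Hilo–Bakery1: 10 × £4 = £40
  Hilo–Bakery3: 85 × £5 = £425
  Quincy–Bakery3: 40 × £5 = £200
Optimal cost = £1300.
Saving = 1330 − 1300 = £30.

30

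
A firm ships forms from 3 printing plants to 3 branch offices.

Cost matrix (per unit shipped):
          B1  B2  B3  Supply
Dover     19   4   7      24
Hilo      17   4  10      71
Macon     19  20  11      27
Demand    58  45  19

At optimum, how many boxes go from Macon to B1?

27

Solving gives:
  Dover→B2: 5 × 4 = 20
  Dover→B3: 19 × 7 = 133
  Hilo→B1: 31 × 17 = 527
  Hilo→B2: 40 × 4 = 160
  Macon→B1: 27 × 19 = 513
Total cost = 1353.
So Macon→B1 carries 27 boxes.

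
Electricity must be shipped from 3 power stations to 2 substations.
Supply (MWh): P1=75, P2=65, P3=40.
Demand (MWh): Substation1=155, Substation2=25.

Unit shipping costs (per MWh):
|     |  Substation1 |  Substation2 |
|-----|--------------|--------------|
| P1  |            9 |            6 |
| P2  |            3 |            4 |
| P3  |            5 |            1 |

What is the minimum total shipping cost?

970

An optimal shipping plan:
  P1->Substation1: 75 × 9 = 675
  P2->Substation1: 65 × 3 = 195
  P3->Substation1: 15 × 5 = 75
  P3->Substation2: 25 × 1 = 25
Total = 675 + 195 + 75 + 25 = 970.
(Supply check: P1 ships 75; P2 ships 65; P3 ships 40.)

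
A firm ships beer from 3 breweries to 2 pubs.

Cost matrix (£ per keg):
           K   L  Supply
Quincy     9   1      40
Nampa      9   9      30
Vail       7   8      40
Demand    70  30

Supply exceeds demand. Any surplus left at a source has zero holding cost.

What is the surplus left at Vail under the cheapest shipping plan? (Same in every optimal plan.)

Minimum-cost shipments:
  Quincy to L: 30 × £1 = £30
  Nampa to K: 30 × £9 = £270
  Vail to K: 40 × £7 = £280
Total cost = £580.
Vail ships 40 of its 40, leaving 0.

0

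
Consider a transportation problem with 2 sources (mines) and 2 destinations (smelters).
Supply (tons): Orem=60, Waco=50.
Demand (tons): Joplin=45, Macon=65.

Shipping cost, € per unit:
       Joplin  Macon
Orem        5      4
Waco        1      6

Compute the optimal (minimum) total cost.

315

A cheapest plan:
  Orem->Macon: 60 × €4 = €240
  Waco->Joplin: 45 × €1 = €45
  Waco->Macon: 5 × €6 = €30
Total = 240 + 45 + 30 = €315.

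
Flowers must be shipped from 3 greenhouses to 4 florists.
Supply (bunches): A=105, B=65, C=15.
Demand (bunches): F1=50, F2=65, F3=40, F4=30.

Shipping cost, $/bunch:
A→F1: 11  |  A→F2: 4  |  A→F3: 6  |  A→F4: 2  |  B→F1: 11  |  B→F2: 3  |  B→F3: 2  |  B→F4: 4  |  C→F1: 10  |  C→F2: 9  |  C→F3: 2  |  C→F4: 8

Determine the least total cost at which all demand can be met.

910

A cheapest plan:
  A->F1: 35 × $11 = $385
  A->F2: 40 × $4 = $160
  A->F4: 30 × $2 = $60
  B->F2: 25 × $3 = $75
  B->F3: 40 × $2 = $80
  C->F1: 15 × $10 = $150
Total = 385 + 160 + 60 + 75 + 80 + 150 = $910.
(Supply check: A ships 105; B ships 65; C ships 15.)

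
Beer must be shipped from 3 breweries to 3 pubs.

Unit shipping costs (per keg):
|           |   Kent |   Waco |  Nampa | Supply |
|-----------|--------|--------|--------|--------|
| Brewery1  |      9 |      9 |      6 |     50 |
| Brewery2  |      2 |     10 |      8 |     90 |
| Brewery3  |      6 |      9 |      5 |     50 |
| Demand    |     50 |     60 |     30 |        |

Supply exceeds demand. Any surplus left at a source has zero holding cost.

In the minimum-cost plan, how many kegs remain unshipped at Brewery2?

40

Minimum-cost shipments:
  Brewery1 to Waco: 50 × 9 = 450
  Brewery2 to Kent: 50 × 2 = 100
  Brewery3 to Waco: 10 × 9 = 90
  Brewery3 to Nampa: 30 × 5 = 150
Total cost = 790.
Brewery2 ships 50 of its 90, leaving 40.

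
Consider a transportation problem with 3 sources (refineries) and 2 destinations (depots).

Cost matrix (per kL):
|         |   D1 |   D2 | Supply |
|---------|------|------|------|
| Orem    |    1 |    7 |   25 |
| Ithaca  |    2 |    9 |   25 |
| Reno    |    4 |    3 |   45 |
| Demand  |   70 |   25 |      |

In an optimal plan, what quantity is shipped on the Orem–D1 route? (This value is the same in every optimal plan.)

Solving gives:
  Orem–D1: 25 × 1 = 25
  Ithaca–D1: 25 × 2 = 50
  Reno–D1: 20 × 4 = 80
  Reno–D2: 25 × 3 = 75
Total cost = 230.
So Orem→D1 carries 25 kL.

25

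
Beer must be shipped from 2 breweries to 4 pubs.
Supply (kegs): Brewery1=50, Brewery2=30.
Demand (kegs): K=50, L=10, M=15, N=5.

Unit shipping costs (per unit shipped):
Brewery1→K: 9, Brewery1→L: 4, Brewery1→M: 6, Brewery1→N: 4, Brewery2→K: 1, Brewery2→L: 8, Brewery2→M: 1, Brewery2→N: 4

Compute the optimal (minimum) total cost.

An optimal shipping plan:
  Brewery1→K: 20 × 9 = 180
  Brewery1→L: 10 × 4 = 40
  Brewery1→M: 15 × 6 = 90
  Brewery1→N: 5 × 4 = 20
  Brewery2→K: 30 × 1 = 30
Total = 180 + 40 + 90 + 20 + 30 = 360.

360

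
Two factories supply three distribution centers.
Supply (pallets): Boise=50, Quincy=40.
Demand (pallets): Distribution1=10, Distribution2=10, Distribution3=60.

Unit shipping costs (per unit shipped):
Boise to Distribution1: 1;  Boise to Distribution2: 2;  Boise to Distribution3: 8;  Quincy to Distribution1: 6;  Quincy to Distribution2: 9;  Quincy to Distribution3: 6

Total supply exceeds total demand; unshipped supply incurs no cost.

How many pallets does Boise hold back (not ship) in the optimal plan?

An optimal plan:
  Boise->Distribution1: 10 × 1 = 10
  Boise->Distribution2: 10 × 2 = 20
  Boise->Distribution3: 20 × 8 = 160
  Quincy->Distribution3: 40 × 6 = 240
Total cost = 430.
Boise ships 40 of its 50, leaving 10.

10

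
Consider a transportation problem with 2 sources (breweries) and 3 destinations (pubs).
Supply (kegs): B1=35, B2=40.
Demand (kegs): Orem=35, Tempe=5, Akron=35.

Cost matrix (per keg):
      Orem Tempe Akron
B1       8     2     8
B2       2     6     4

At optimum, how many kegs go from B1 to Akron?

30

Optimal shipments:
  B1→Tempe: 5 × 2 = 10
  B1→Akron: 30 × 8 = 240
  B2→Orem: 35 × 2 = 70
  B2→Akron: 5 × 4 = 20
Total cost = 340.
So B1→Akron carries 30 kegs.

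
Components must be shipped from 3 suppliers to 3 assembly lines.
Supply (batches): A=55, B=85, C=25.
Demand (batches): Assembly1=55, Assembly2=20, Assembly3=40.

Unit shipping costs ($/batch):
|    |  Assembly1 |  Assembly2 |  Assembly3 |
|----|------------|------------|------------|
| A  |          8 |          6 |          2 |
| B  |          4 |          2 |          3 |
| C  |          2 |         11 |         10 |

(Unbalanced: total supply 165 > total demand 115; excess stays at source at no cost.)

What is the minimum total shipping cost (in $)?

290

An optimal shipping plan:
  A→Assembly3: 40 × $2 = $80
  B→Assembly1: 30 × $4 = $120
  B→Assembly2: 20 × $2 = $40
  C→Assembly1: 25 × $2 = $50
Total = 80 + 120 + 40 + 50 = $290.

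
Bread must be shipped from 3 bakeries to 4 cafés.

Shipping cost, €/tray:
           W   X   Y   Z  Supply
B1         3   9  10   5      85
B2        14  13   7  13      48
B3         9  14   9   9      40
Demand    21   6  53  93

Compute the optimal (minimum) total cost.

1103

One minimum-cost allocation:
  B1 to W: 21 × €3 = €63
  B1 to X: 6 × €9 = €54
  B1 to Z: 58 × €5 = €290
  B2 to Y: 48 × €7 = €336
  B3 to Y: 5 × €9 = €45
  B3 to Z: 35 × €9 = €315
Total = 63 + 54 + 290 + 336 + 45 + 315 = €1103.
(Supply check: B1 ships 85; B2 ships 48; B3 ships 40.)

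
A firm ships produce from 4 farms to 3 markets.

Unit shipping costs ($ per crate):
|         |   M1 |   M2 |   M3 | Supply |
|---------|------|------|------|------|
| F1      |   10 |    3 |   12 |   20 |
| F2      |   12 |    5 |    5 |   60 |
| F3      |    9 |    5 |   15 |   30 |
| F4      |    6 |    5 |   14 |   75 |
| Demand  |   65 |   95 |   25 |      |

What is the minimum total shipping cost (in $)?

A cheapest plan:
  F1->M2: 20 × $3 = $60
  F2->M2: 35 × $5 = $175
  F2->M3: 25 × $5 = $125
  F3->M2: 30 × $5 = $150
  F4->M1: 65 × $6 = $390
  F4->M2: 10 × $5 = $50
Total = 60 + 175 + 125 + 150 + 390 + 50 = $950.
(Supply check: F1 ships 20; F2 ships 60; F3 ships 30; F4 ships 75.)

950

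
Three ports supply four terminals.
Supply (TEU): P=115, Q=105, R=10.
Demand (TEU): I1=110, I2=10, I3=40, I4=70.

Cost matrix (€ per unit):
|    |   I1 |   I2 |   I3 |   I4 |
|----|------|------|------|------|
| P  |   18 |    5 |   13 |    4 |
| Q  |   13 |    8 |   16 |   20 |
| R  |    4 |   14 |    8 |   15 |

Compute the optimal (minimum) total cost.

2205

An optimal shipping plan:
  P to I2: 10 × €5 = €50
  P to I3: 35 × €13 = €455
  P to I4: 70 × €4 = €280
  Q to I1: 100 × €13 = €1300
  Q to I3: 5 × €16 = €80
  R to I1: 10 × €4 = €40
Total = 50 + 455 + 280 + 1300 + 80 + 40 = €2205.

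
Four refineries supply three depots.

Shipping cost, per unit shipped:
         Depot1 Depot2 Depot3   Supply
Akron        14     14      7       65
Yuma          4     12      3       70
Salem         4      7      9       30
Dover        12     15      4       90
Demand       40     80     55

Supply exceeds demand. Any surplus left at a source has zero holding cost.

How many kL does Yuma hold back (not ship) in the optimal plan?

0

An optimal plan:
  Akron->Depot2: 20 × 14 = 280
  Yuma->Depot1: 40 × 4 = 160
  Yuma->Depot2: 30 × 12 = 360
  Salem->Depot2: 30 × 7 = 210
  Dover->Depot3: 55 × 4 = 220
Total cost = 1230.
Yuma ships 70 of its 70, leaving 0.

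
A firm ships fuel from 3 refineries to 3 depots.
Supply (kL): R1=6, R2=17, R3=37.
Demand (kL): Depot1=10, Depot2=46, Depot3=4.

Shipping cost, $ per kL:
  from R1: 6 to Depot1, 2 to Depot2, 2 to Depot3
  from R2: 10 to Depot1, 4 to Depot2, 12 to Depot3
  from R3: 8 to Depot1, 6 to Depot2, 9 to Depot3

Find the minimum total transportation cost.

322

One minimum-cost allocation:
  R1→Depot2: 2 × $2 = $4
  R1→Depot3: 4 × $2 = $8
  R2→Depot2: 17 × $4 = $68
  R3→Depot1: 10 × $8 = $80
  R3→Depot2: 27 × $6 = $162
Total = 4 + 8 + 68 + 80 + 162 = $322.
(Supply check: R1 ships 6; R2 ships 17; R3 ships 37.)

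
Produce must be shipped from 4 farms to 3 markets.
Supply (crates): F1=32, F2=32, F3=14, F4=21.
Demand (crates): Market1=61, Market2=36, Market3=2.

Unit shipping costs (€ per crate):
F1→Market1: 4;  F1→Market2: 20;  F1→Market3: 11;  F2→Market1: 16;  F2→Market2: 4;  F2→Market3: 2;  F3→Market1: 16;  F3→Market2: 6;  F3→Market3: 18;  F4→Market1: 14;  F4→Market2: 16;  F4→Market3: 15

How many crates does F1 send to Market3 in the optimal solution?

0

Optimal shipments:
  F1→Market1: 32 × €4 = €128
  F2→Market2: 30 × €4 = €120
  F2→Market3: 2 × €2 = €4
  F3→Market1: 8 × €16 = €128
  F3→Market2: 6 × €6 = €36
  F4→Market1: 21 × €14 = €294
Total cost = €710.
The route F1→Market3 is not used.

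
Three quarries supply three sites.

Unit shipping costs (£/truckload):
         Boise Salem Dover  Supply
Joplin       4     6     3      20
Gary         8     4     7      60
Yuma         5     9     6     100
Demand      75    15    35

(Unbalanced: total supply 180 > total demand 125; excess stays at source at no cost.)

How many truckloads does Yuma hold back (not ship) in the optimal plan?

10

Minimum-cost shipments:
  Joplin→Dover: 20 × £3 = £60
  Gary→Salem: 15 × £4 = £60
  Yuma→Boise: 75 × £5 = £375
  Yuma→Dover: 15 × £6 = £90
Total cost = £585.
Yuma ships 90 of its 100, leaving 10.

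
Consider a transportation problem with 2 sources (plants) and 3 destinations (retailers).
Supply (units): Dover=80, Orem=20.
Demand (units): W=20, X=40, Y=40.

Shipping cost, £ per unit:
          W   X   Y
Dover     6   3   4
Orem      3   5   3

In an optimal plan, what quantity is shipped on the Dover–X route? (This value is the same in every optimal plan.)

The minimum-cost plan:
  Dover->X: 40 × £3 = £120
  Dover->Y: 40 × £4 = £160
  Orem->W: 20 × £3 = £60
Total cost = £340.
So Dover→X carries 40 units.

40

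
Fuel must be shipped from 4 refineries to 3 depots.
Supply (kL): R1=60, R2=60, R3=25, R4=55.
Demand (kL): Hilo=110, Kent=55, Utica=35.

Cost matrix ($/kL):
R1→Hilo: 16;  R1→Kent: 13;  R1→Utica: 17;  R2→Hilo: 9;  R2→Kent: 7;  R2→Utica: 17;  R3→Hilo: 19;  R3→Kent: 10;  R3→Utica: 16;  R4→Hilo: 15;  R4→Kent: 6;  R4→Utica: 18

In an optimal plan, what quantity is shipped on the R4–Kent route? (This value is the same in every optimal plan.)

55

Optimal shipments:
  R1 to Hilo: 50 × $16 = $800
  R1 to Utica: 10 × $17 = $170
  R2 to Hilo: 60 × $9 = $540
  R3 to Utica: 25 × $16 = $400
  R4 to Kent: 55 × $6 = $330
Total cost = $2240.
So R4→Kent carries 55 kL.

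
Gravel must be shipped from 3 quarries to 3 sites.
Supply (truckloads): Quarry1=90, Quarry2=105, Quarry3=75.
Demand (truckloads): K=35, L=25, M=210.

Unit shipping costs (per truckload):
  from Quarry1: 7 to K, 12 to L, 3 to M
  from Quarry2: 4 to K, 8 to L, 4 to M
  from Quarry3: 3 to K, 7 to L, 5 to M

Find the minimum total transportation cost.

1045

Optimal allocation:
  Quarry1 to M: 90 × 3 = 270
  Quarry2 to M: 105 × 4 = 420
  Quarry3 to K: 35 × 3 = 105
  Quarry3 to L: 25 × 7 = 175
  Quarry3 to M: 15 × 5 = 75
Total = 270 + 420 + 105 + 175 + 75 = 1045.
(Supply check: Quarry1 ships 90; Quarry2 ships 105; Quarry3 ships 75.)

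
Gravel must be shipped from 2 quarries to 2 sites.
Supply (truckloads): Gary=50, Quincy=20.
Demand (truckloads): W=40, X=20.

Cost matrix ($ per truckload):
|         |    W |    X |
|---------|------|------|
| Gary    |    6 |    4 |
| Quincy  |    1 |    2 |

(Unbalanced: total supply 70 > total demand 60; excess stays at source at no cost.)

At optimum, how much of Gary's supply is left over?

10

Minimum-cost shipments:
  Gary to W: 20 × $6 = $120
  Gary to X: 20 × $4 = $80
  Quincy to W: 20 × $1 = $20
Total cost = $220.
Gary ships 40 of its 50, leaving 10.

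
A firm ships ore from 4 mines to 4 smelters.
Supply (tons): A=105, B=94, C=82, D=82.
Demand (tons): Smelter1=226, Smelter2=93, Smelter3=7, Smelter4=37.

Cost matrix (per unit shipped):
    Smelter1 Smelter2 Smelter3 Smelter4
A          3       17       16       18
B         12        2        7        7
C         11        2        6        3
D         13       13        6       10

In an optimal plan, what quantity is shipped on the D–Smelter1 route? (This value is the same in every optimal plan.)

75

Solving gives:
  A->Smelter1: 105 × 3 = 315
  B->Smelter1: 1 × 12 = 12
  B->Smelter2: 93 × 2 = 186
  C->Smelter1: 45 × 11 = 495
  C->Smelter4: 37 × 3 = 111
  D->Smelter1: 75 × 13 = 975
  D->Smelter3: 7 × 6 = 42
Total cost = 2136.
So D→Smelter1 carries 75 tons.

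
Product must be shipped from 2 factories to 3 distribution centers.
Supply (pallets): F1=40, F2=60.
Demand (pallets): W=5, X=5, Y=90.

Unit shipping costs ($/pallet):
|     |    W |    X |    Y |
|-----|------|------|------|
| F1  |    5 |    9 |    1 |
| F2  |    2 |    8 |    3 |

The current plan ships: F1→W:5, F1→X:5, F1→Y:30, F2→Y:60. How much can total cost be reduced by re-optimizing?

Current plan cost = 5·5 + 5·9 + 30·1 + 60·3 = $280.
Optimal plan:
  F1→Y: 40 × $1 = $40
  F2→W: 5 × $2 = $10
  F2→X: 5 × $8 = $40
  F2→Y: 50 × $3 = $150
Optimal cost = $240.
Saving = 280 − 240 = $40.

40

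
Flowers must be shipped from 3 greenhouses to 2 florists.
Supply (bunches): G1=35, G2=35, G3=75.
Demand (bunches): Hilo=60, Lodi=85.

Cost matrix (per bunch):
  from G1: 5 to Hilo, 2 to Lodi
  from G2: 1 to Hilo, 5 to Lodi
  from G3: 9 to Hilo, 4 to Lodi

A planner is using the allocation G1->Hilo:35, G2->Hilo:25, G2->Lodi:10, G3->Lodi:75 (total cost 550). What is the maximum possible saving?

Current plan cost = 35·5 + 25·1 + 10·5 + 75·4 = 550.
Optimal plan:
  G1 to Hilo: 25 × 5 = 125
  G1 to Lodi: 10 × 2 = 20
  G2 to Hilo: 35 × 1 = 35
  G3 to Lodi: 75 × 4 = 300
Optimal cost = 480.
Saving = 550 − 480 = 70.

70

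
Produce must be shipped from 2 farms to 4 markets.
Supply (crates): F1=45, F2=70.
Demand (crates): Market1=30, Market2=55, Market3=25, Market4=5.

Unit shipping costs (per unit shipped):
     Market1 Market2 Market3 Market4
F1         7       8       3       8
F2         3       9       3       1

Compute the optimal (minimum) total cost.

620

One minimum-cost allocation:
  F1->Market2: 45 × 8 = 360
  F2->Market1: 30 × 3 = 90
  F2->Market2: 10 × 9 = 90
  F2->Market3: 25 × 3 = 75
  F2->Market4: 5 × 1 = 5
Total = 360 + 90 + 90 + 75 + 5 = 620.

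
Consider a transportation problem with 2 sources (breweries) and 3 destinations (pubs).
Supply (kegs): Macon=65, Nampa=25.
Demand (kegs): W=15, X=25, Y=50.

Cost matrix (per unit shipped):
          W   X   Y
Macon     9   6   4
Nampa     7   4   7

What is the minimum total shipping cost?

One minimum-cost allocation:
  Macon to W: 15 × 9 = 135
  Macon to Y: 50 × 4 = 200
  Nampa to X: 25 × 4 = 100
Total = 135 + 200 + 100 = 435.

435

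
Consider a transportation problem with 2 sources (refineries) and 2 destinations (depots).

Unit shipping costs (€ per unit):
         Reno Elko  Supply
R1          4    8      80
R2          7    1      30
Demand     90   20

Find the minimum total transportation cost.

410

One minimum-cost allocation:
  R1->Reno: 80 × €4 = €320
  R2->Reno: 10 × €7 = €70
  R2->Elko: 20 × €1 = €20
Total = 320 + 70 + 20 = €410.
(Supply check: R1 ships 80; R2 ships 30.)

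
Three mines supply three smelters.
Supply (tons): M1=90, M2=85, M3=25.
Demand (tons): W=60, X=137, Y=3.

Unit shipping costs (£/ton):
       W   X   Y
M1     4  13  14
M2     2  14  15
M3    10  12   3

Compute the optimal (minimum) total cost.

1913

An optimal shipping plan:
  M1–X: 90 tons
  M2–W: 60 tons
  M2–X: 25 tons
  M3–X: 22 tons
  M3–Y: 3 tons
Total cost = £1913.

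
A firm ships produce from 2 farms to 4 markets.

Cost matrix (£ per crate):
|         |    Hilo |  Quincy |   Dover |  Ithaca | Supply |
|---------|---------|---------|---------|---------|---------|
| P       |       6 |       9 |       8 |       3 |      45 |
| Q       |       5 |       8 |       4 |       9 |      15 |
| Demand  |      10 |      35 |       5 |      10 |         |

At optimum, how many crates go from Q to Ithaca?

0

Solving gives:
  P–Hilo: 10 crates
  P–Quincy: 25 crates
  P–Ithaca: 10 crates
  Q–Quincy: 10 crates
  Q–Dover: 5 crates
Total cost = £415.
The route Q→Ithaca is not used.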